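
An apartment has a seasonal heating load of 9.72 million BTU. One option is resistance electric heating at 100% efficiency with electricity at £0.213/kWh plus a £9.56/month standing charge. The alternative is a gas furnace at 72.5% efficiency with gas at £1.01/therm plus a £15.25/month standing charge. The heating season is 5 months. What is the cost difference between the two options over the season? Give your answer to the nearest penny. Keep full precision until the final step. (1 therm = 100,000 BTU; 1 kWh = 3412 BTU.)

Heat load = 9.72 × 10⁶ BTU = 9,720,000 BTU
Gas: input = 9,720,000 / 0.725 = 13,406,897 BTU = 134.1 therm → 134.1 × £1.01 = £135.41; + 5 × £15.25 standing = £211.66
Electric: 9,720,000 BTU / 3412 = 2,849 kWh → × £0.213 = £606.79; + 5 × £9.56 standing = £654.59
Difference = |£211.66 − £654.59| = £442.93

£442.93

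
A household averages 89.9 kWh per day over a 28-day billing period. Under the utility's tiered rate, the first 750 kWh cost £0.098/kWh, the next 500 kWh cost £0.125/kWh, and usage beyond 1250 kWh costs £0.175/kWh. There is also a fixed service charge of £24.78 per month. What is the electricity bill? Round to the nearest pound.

£383

Usage = 89.9 kWh/day × 28 days = 2517.2 kWh
First 750 kWh × £0.098 = £73.50
Next 500 kWh × £0.125 = £62.50
Remaining 1267.2 kWh × £0.175 = £221.76
Energy charge = £357.76; + service £24.78 = £382.54 ≈ £383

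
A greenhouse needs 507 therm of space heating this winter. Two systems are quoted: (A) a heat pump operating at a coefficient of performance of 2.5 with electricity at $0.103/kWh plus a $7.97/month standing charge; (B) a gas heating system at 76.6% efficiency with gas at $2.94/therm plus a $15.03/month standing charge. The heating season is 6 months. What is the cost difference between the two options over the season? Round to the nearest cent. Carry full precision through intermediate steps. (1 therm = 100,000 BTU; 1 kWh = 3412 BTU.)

Heat load = 507 therm × 100,000 = 50,700,000 BTU
Gas: input = 50,700,000 / 0.766 = 66,187,990 BTU = 661.9 therm → 661.9 × $2.94 = $1,945.93; + 6 × $15.03 standing = $2,036.11
Heat pump: 50,700,000 BTU / 3412 = 14,860 kWh heat; / 2.5 = 5,944 kWh in → × $0.103 = $612.20; + 6 × $7.97 standing = $660.02
Difference = |$2,036.11 − $660.02| = $1,376.08

$1376.08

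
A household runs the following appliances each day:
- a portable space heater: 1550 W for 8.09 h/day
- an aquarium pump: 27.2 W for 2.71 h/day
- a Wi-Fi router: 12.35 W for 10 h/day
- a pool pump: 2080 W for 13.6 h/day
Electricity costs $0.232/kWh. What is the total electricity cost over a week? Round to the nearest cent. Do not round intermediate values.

$66.62

portable space heater: 1550 W × 8.09 h × 7 d = 87,776 Wh = 87.78 kWh
aquarium pump: 27.2 W × 2.71 h × 7 d = 516 Wh = 0.516 kWh
Wi-Fi router: 12.35 W × 10 h × 7 d = 864 Wh = 0.8645 kWh
pool pump: 2080 W × 13.6 h × 7 d = 198,016 Wh = 198 kWh
Total energy = 87.78 + 0.516 + 0.8645 + 198 = 287.2 kWh
Cost = 287.2 kWh × $0.232 = $66.62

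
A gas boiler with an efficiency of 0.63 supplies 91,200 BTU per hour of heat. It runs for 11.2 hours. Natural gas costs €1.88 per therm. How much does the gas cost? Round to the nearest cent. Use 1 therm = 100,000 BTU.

€30.48

Heat delivered = 91,200 BTU/h × 11.2 h = 1,021,440 BTU
Gas input = 1,021,440 / 0.63 = 1,621,333 BTU
= 1,621,333 / 100,000 = 16.21 therm
Cost = 16.21 × €1.88/therm = €30.48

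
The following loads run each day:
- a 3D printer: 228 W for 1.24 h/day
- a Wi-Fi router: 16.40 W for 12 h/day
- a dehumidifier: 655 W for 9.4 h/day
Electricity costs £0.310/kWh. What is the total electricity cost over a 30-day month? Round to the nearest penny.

3D printer: 228 W × 1.24 h × 30 d = 8,482 Wh = 8.482 kWh
Wi-Fi router: 16.40 W × 12 h × 30 d = 5,904 Wh = 5.904 kWh
dehumidifier: 655 W × 9.4 h × 30 d = 184,710 Wh = 184.7 kWh
Total energy = 8.482 + 5.904 + 184.7 = 199.1 kWh
Cost = 199.1 kWh × £0.310 = £61.72

£61.72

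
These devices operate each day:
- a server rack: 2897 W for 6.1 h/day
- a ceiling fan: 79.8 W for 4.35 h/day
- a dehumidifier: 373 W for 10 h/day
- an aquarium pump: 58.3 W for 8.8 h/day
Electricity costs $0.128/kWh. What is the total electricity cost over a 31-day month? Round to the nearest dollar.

$88

server rack: 2897 W × 6.1 h × 31 d = 547,823 Wh = 547.8 kWh
ceiling fan: 79.8 W × 4.35 h × 31 d = 10,761 Wh = 10.76 kWh
dehumidifier: 373 W × 10 h × 31 d = 115,630 Wh = 115.6 kWh
aquarium pump: 58.3 W × 8.8 h × 31 d = 15,904 Wh = 15.9 kWh
Total energy = 547.8 + 10.76 + 115.6 + 15.9 = 690.1 kWh
Cost = 690.1 kWh × $0.128 = $88.34 ≈ $88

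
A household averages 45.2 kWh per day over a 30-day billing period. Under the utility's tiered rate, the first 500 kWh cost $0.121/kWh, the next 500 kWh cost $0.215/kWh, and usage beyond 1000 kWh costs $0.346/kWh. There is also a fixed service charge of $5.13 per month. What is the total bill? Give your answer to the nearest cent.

$296.31

Usage = 45.2 kWh/day × 30 days = 1356 kWh
First 500 kWh × $0.121 = $60.50
Next 500 kWh × $0.215 = $107.50
Remaining 356 kWh × $0.346 = $123.18
Energy charge = $291.18; + service $5.13 = $296.31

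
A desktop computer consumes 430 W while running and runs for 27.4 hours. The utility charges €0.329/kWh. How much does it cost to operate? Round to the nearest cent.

Energy = 430 W × 27.4 h = 11,782 Wh = 11.78 kWh
Cost = 11.78 kWh × €0.329/kWh = €3.88

€3.88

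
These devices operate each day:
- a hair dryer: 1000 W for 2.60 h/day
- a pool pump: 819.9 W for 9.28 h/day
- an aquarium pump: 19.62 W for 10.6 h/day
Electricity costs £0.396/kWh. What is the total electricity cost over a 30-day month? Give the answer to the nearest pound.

hair dryer: 1000 W × 2.60 h × 30 d = 78,000 Wh = 78 kWh
pool pump: 819.9 W × 9.28 h × 30 d = 228,260 Wh = 228.3 kWh
aquarium pump: 19.62 W × 10.6 h × 30 d = 6,239 Wh = 6.239 kWh
Total energy = 78 + 228.3 + 6.239 = 312.5 kWh
Cost = 312.5 kWh × £0.396 = £123.75 ≈ £124

£124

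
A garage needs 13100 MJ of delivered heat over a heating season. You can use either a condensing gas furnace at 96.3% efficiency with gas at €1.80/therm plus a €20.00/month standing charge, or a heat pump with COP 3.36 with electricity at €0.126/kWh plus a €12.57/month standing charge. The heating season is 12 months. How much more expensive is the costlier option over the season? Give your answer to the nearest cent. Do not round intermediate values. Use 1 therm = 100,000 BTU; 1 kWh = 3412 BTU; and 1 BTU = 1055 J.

Heat load = 13100 MJ = 13,100,000,000 J / 1055 = 12,417,062 BTU
Gas: input = 12,417,062 / 0.963 = 12,894,145 BTU = 128.9 therm → 128.9 × €1.80 = €232.09; + 12 × €20.00 standing = €472.09
Heat pump: 12,417,062 BTU / 3412 = 3,639 kWh heat; / 3.36 = 1,083 kWh in → × €0.126 = €136.47; + 12 × €12.57 standing = €287.31
Difference = |€472.09 − €287.31| = €184.78

€184.78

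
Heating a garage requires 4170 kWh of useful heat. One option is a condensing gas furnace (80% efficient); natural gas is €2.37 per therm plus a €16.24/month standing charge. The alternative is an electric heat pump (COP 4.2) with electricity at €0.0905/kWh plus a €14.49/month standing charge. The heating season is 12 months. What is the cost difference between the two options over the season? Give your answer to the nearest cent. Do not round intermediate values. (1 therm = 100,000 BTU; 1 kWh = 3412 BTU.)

Heat load = 4170 kWh × 3412 = 14,228,040 BTU
Gas: input = 14,228,040 / 0.80 = 17,785,050 BTU = 177.9 therm → 177.9 × €2.37 = €421.51; + 12 × €16.24 standing = €616.39
Heat pump: 14,228,040 BTU / 3412 = 4,170 kWh heat; / 4.2 = 992.9 kWh in → × €0.0905 = €89.85; + 12 × €14.49 standing = €263.73
Difference = |€616.39 − €263.73| = €352.65

€352.65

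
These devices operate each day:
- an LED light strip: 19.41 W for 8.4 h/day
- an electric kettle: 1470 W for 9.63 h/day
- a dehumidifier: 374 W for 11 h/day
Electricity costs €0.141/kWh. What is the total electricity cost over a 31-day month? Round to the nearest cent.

LED light strip: 19.41 W × 8.4 h × 31 d = 5,054 Wh = 5.054 kWh
electric kettle: 1470 W × 9.63 h × 31 d = 438,839 Wh = 438.8 kWh
dehumidifier: 374 W × 11 h × 31 d = 127,534 Wh = 127.5 kWh
Total energy = 5.054 + 438.8 + 127.5 = 571.4 kWh
Cost = 571.4 kWh × €0.141 = €80.57

€80.57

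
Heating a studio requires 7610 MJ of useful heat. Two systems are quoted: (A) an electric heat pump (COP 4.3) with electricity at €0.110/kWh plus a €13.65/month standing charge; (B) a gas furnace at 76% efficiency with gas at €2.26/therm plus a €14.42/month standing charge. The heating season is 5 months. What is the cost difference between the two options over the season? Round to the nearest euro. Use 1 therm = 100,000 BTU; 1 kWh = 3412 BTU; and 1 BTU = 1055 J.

Heat load = 7610 MJ = 7,610,000,000 J / 1055 = 7,213,270 BTU
Gas: input = 7,213,270 / 0.76 = 9,491,145 BTU = 94.91 therm → 94.91 × €2.26 = €214.50; + 5 × €14.42 standing = €286.60
Heat pump: 7,213,270 BTU / 3412 = 2,114 kWh heat; / 4.3 = 491.6 kWh in → × €0.110 = €54.08; + 5 × €13.65 standing = €122.33
Difference = |€286.60 − €122.33| = €164.27 ≈ €164

€164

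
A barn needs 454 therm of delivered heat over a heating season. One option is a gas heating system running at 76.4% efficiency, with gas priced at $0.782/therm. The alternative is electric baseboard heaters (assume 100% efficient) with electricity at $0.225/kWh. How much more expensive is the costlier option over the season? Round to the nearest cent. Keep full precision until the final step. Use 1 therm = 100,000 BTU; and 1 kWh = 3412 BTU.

$2529.15

Heat load = 454 therm × 100,000 = 45,400,000 BTU
Gas: input = 45,400,000 / 0.764 = 59,424,084 BTU = 594.2 therm → 594.2 × $0.782 = $464.70
Electric: 45,400,000 BTU / 3412 = 13,310 kWh → × $0.225 = $2,993.85
Difference = |$464.70 − $2,993.85| = $2,529.15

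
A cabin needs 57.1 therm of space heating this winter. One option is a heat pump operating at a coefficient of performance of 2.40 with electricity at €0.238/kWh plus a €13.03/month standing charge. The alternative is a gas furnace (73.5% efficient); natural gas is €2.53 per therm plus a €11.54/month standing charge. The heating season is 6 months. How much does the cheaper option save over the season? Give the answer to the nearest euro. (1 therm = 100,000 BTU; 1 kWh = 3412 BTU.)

€22

Heat load = 57.1 therm × 100,000 = 5,710,000 BTU
Gas: input = 5,710,000 / 0.735 = 7,768,707 BTU = 77.69 therm → 77.69 × €2.53 = €196.55; + 6 × €11.54 standing = €265.79
Heat pump: 5,710,000 BTU / 3412 = 1,674 kWh heat; / 2.40 = 697.3 kWh in → × €0.238 = €165.96; + 6 × €13.03 standing = €244.14
Difference = |€265.79 − €244.14| = €21.65 ≈ €22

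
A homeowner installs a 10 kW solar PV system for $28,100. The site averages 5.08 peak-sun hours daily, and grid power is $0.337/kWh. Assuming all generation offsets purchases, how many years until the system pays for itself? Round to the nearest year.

Daily generation = 10 kW × 5.08 h = 50.8 kWh
Annual generation = 50.8 × 365 = 18542 kWh
Annual savings = 18542 × $0.337 = $6,248.65
Payback = $28,100 / $6,248.65 = 4.5 years

4 years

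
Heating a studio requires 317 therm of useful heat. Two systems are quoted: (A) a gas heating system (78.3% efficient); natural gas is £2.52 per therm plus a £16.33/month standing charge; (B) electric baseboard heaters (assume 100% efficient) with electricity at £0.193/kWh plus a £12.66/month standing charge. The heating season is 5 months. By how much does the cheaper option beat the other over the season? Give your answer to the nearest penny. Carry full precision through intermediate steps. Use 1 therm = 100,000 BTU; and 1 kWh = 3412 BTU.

£754.53

Heat load = 317 therm × 100,000 = 31,700,000 BTU
Gas: input = 31,700,000 / 0.783 = 40,485,313 BTU = 404.9 therm → 404.9 × £2.52 = £1,020.23; + 5 × £16.33 standing = £1,101.88
Electric: 31,700,000 BTU / 3412 = 9,291 kWh → × £0.193 = £1,793.11; + 5 × £12.66 standing = £1,856.41
Difference = |£1,101.88 − £1,856.41| = £754.53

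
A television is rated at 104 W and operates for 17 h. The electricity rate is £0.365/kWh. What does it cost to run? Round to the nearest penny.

£0.65

Energy = 104 W × 17 h = 1,768 Wh = 1.768 kWh
Cost = 1.768 kWh × £0.365/kWh = £0.65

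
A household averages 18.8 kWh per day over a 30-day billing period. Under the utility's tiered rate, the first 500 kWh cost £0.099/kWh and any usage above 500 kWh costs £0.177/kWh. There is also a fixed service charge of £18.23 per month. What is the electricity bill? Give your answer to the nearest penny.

Usage = 18.8 kWh/day × 30 days = 564 kWh
First 500 kWh × £0.099 = £49.50
Remaining 64 kWh × £0.177 = £11.33
Energy charge = £60.83; + service £18.23 = £79.06

£79.06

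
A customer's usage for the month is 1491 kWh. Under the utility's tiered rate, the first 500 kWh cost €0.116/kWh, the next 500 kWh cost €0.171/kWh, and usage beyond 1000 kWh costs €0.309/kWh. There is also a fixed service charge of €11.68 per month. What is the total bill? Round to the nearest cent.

First 500 kWh × €0.116 = €58.00
Next 500 kWh × €0.171 = €85.50
Remaining 491 kWh × €0.309 = €151.72
Energy charge = €295.22; + service €11.68 = €306.90

€306.90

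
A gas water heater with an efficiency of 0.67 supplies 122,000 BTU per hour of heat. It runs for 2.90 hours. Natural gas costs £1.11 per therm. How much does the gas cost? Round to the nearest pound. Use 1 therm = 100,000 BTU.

Heat delivered = 122,000 BTU/h × 2.90 h = 353,800 BTU
Gas input = 353,800 / 0.67 = 528,060 BTU
= 528,060 / 100,000 = 5.281 therm
Cost = 5.281 × £1.11/therm = £5.86 ≈ £6

£6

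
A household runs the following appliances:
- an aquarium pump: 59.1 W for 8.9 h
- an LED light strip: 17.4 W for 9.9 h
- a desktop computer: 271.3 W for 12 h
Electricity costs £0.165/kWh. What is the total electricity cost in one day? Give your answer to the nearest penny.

aquarium pump: 59.1 W × 8.9 h = 526 Wh = 0.526 kWh
LED light strip: 17.4 W × 9.9 h = 172 Wh = 0.1723 kWh
desktop computer: 271.3 W × 12 h = 3,256 Wh = 3.256 kWh
Total energy = 0.526 + 0.1723 + 3.256 = 3.954 kWh
Cost = 3.954 kWh × £0.165 = £0.65

£0.65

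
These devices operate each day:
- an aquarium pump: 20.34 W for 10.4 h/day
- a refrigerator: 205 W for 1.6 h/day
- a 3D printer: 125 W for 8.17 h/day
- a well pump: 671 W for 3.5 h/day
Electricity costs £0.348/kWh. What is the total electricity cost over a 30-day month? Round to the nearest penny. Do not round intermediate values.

£40.81

aquarium pump: 20.34 W × 10.4 h × 30 d = 6,346 Wh = 6.346 kWh
refrigerator: 205 W × 1.6 h × 30 d = 9,840 Wh = 9.84 kWh
3D printer: 125 W × 8.17 h × 30 d = 30,638 Wh = 30.64 kWh
well pump: 671 W × 3.5 h × 30 d = 70,455 Wh = 70.45 kWh
Total energy = 6.346 + 9.84 + 30.64 + 70.45 = 117.3 kWh
Cost = 117.3 kWh × £0.348 = £40.81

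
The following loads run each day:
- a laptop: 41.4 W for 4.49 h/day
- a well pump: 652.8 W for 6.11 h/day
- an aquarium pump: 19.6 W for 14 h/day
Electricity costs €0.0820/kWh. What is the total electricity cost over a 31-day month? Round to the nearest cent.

€11.31

laptop: 41.4 W × 4.49 h × 31 d = 5,762 Wh = 5.762 kWh
well pump: 652.8 W × 6.11 h × 31 d = 123,647 Wh = 123.6 kWh
aquarium pump: 19.6 W × 14 h × 31 d = 8,506 Wh = 8.506 kWh
Total energy = 5.762 + 123.6 + 8.506 = 137.9 kWh
Cost = 137.9 kWh × €0.0820 = €11.31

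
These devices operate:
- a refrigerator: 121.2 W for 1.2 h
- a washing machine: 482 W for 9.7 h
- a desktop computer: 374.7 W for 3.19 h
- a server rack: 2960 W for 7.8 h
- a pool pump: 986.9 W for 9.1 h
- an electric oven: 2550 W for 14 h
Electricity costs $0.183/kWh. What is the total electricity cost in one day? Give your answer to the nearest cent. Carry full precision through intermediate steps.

refrigerator: 121.2 W × 1.2 h = 145 Wh = 0.1454 kWh
washing machine: 482 W × 9.7 h = 4,675 Wh = 4.675 kWh
desktop computer: 374.7 W × 3.19 h = 1,195 Wh = 1.195 kWh
server rack: 2960 W × 7.8 h = 23,088 Wh = 23.09 kWh
pool pump: 986.9 W × 9.1 h = 8,981 Wh = 8.981 kWh
electric oven: 2550 W × 14 h = 35,700 Wh = 35.7 kWh
Total energy = 0.1454 + 4.675 + 1.195 + 23.09 + 8.981 + 35.7 = 73.78 kWh
Cost = 73.78 kWh × $0.183 = $13.50

$13.50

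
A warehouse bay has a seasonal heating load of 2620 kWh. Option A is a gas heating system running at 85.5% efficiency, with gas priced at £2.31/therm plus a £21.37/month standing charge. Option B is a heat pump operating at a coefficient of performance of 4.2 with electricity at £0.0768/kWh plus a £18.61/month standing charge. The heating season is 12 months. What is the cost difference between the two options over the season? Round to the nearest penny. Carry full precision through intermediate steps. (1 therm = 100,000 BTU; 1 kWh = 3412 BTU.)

Heat load = 2620 kWh × 3412 = 8,939,440 BTU
Gas: input = 8,939,440 / 0.855 = 10,455,485 BTU = 104.6 therm → 104.6 × £2.31 = £241.52; + 12 × £21.37 standing = £497.96
Heat pump: 8,939,440 BTU / 3412 = 2,620 kWh heat; / 4.2 = 623.8 kWh in → × £0.0768 = £47.91; + 12 × £18.61 standing = £271.23
Difference = |£497.96 − £271.23| = £226.73

£226.73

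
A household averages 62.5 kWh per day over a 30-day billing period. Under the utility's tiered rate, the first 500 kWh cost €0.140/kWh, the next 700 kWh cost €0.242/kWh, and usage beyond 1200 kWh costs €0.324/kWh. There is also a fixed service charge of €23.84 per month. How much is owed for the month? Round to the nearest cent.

€481.94

Usage = 62.5 kWh/day × 30 days = 1875 kWh
First 500 kWh × €0.140 = €70.00
Next 700 kWh × €0.242 = €169.40
Remaining 675 kWh × €0.324 = €218.70
Energy charge = €458.10; + service €23.84 = €481.94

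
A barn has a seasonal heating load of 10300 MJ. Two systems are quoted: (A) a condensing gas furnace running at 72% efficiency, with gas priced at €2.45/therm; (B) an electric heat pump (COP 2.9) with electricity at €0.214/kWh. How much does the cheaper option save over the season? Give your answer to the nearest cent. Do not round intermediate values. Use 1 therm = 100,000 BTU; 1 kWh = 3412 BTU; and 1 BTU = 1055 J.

Heat load = 10300 MJ = 10,300,000,000 J / 1055 = 9,763,033 BTU
Gas: input = 9,763,033 / 0.72 = 13,559,768 BTU = 135.6 therm → 135.6 × €2.45 = €332.21
Heat pump: 9,763,033 BTU / 3412 = 2,861 kWh heat; / 2.9 = 986.7 kWh in → × €0.214 = €211.15
Difference = |€332.21 − €211.15| = €121.06

€121.06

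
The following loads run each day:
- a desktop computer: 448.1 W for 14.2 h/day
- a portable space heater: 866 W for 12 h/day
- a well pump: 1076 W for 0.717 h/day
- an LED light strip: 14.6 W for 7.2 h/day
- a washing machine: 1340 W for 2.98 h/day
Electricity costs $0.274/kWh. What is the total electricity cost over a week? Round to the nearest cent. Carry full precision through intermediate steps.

$41.48

desktop computer: 448.1 W × 14.2 h × 7 d = 44,541 Wh = 44.54 kWh
portable space heater: 866 W × 12 h × 7 d = 72,744 Wh = 72.74 kWh
well pump: 1076 W × 0.717 h × 7 d = 5,400 Wh = 5.4 kWh
LED light strip: 14.6 W × 7.2 h × 7 d = 736 Wh = 0.7358 kWh
washing machine: 1340 W × 2.98 h × 7 d = 27,952 Wh = 27.95 kWh
Total energy = 44.54 + 72.74 + 5.4 + 0.7358 + 27.95 = 151.4 kWh
Cost = 151.4 kWh × $0.274 = $41.48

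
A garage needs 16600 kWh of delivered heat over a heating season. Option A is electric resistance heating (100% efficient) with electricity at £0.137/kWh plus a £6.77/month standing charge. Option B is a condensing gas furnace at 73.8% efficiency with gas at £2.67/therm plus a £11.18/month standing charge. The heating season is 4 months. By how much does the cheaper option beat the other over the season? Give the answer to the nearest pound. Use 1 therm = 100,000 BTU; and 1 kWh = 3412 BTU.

Heat load = 16600 kWh × 3412 = 56,639,200 BTU
Gas: input = 56,639,200 / 0.738 = 76,746,883 BTU = 767.5 therm → 767.5 × £2.67 = £2,049.14; + 4 × £11.18 standing = £2,093.86
Electric: 56,639,200 BTU / 3412 = 16,600 kWh → × £0.137 = £2,274.20; + 4 × £6.77 standing = £2,301.28
Difference = |£2,093.86 − £2,301.28| = £207.42 ≈ £207

£207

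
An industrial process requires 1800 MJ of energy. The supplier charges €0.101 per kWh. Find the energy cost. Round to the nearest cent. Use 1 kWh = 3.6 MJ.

1800 MJ × (0.27778 kWh/MJ) = 500 kWh
Cost = 500 kWh × €0.101/kWh = €50.50

€50.50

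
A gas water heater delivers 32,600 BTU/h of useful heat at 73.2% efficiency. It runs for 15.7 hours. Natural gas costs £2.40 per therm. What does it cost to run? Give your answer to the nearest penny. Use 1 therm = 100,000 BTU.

£16.78

Heat delivered = 32,600 BTU/h × 15.7 h = 511,820 BTU
Gas input = 511,820 / 0.732 = 699,208 BTU
= 699,208 / 100,000 = 6.992 therm
Cost = 6.992 × £2.40/therm = £16.78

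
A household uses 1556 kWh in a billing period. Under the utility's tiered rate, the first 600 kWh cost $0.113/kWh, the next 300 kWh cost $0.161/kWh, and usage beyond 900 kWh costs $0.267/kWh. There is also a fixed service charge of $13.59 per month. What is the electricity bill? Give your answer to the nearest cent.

$304.84

First 600 kWh × $0.113 = $67.80
Next 300 kWh × $0.161 = $48.30
Remaining 656 kWh × $0.267 = $175.15
Energy charge = $291.25; + service $13.59 = $304.84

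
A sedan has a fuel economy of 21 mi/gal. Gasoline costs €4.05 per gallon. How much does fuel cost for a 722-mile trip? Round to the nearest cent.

Fuel = 722 mi / 21 mpg = 34.38 gal
Cost = 34.38 gal × €4.05/gal = €139.24

€139.24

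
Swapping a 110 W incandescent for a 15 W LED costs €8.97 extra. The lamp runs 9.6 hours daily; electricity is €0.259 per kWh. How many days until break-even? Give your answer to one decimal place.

38.0 days

Power saved = 110 − 15 = 95 W
Daily energy saved = 95 W × 9.6 h = 912 Wh = 0.912 kWh
Daily savings = 0.912 × €0.259 = €0.2362
Payback = €8.97 / €0.2362 per day = 37.98 days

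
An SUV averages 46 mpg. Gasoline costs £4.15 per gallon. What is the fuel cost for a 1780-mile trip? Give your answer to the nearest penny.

£160.59

Fuel = 1780 mi / 46 mpg = 38.7 gal
Cost = 38.7 gal × £4.15/gal = £160.59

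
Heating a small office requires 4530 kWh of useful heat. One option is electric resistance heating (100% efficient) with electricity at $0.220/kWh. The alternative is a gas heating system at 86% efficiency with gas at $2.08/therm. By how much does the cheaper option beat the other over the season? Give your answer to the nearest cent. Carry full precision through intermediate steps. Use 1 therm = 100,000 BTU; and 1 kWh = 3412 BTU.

Heat load = 4530 kWh × 3412 = 15,456,360 BTU
Gas: input = 15,456,360 / 0.86 = 17,972,512 BTU = 179.7 therm → 179.7 × $2.08 = $373.83
Electric: 15,456,360 BTU / 3412 = 4,530 kWh → × $0.220 = $996.60
Difference = |$373.83 − $996.60| = $622.77

$622.77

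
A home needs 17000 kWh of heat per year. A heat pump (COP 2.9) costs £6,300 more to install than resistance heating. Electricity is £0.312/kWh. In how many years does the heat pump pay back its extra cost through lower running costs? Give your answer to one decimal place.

1.8 years

Resistance: 17000 kWh × £0.312 = £5,304.00/yr
Heat pump: 17000 / 2.9 = 5862 kWh in → × £0.312 = £1,828.97/yr
Annual savings = £3,475.03
Payback = £6,300 / £3,475.03 = 1.81 years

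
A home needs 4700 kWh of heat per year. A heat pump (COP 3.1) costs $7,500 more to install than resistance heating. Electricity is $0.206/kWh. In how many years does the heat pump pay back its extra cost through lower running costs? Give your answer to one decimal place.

Resistance: 4700 kWh × $0.206 = $968.20/yr
Heat pump: 4700 / 3.1 = 1516 kWh in → × $0.206 = $312.32/yr
Annual savings = $655.88
Payback = $7,500 / $655.88 = 11.4 years

11.4 years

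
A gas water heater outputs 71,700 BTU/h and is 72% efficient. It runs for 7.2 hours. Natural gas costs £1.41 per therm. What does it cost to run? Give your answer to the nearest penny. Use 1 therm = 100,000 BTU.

£10.11

Heat delivered = 71,700 BTU/h × 7.2 h = 516,240 BTU
Gas input = 516,240 / 0.72 = 717,000 BTU
= 717,000 / 100,000 = 7.17 therm
Cost = 7.17 × £1.41/therm = £10.11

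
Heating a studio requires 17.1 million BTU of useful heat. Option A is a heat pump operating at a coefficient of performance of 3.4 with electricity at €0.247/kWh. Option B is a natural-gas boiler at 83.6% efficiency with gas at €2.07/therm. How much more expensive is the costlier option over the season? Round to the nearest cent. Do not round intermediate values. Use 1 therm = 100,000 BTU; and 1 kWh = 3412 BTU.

Heat load = 17.1 × 10⁶ BTU = 17,100,000 BTU
Gas: input = 17,100,000 / 0.836 = 20,454,545 BTU = 204.5 therm → 204.5 × €2.07 = €423.41
Heat pump: 17,100,000 BTU / 3412 = 5,012 kWh heat; / 3.4 = 1,474 kWh in → × €0.247 = €364.09
Difference = |€423.41 − €364.09| = €59.32

€59.32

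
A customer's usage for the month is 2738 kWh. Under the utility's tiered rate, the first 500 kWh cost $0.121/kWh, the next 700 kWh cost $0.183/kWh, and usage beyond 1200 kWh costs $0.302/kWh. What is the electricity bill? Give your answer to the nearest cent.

$653.08

First 500 kWh × $0.121 = $60.50
Next 700 kWh × $0.183 = $128.10
Remaining 1538 kWh × $0.302 = $464.48
Total = $653.08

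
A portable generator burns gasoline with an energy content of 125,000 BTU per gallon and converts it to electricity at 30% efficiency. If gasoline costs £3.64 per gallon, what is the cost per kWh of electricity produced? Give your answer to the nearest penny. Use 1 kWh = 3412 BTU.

£0.33

Electrical output per gallon = 125,000 BTU × 0.30 / 3412 BTU/kWh = 10.99 kWh
Cost per kWh = £3.64 / 10.99 kWh = £0.331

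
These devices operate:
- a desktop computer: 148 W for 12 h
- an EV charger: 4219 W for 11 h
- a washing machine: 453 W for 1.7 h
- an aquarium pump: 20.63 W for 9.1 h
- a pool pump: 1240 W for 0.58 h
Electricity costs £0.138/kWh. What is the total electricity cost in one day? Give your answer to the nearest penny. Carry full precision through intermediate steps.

desktop computer: 148 W × 12 h = 1,776 Wh = 1.776 kWh
EV charger: 4219 W × 11 h = 46,409 Wh = 46.41 kWh
washing machine: 453 W × 1.7 h = 770 Wh = 0.7701 kWh
aquarium pump: 20.63 W × 9.1 h = 188 Wh = 0.1877 kWh
pool pump: 1240 W × 0.58 h = 719 Wh = 0.7192 kWh
Total energy = 1.776 + 46.41 + 0.7701 + 0.1877 + 0.7192 = 49.86 kWh
Cost = 49.86 kWh × £0.138 = £6.88

£6.88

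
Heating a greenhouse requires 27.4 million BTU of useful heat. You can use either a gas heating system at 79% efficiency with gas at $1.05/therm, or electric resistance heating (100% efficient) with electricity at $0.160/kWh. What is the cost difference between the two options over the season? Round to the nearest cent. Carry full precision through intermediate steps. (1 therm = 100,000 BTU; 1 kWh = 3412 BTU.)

$920.70

Heat load = 27.4 × 10⁶ BTU = 27,400,000 BTU
Gas: input = 27,400,000 / 0.79 = 34,683,544 BTU = 346.8 therm → 346.8 × $1.05 = $364.18
Electric: 27,400,000 BTU / 3412 = 8,030 kWh → × $0.160 = $1,284.88
Difference = |$364.18 − $1,284.88| = $920.70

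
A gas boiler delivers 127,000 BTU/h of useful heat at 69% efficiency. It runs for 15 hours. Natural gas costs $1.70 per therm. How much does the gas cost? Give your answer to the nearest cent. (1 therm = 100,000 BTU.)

$46.93

Heat delivered = 127,000 BTU/h × 15 h = 1,905,000 BTU
Gas input = 1,905,000 / 0.69 = 2,760,870 BTU
= 2,760,870 / 100,000 = 27.61 therm
Cost = 27.61 × $1.70/therm = $46.93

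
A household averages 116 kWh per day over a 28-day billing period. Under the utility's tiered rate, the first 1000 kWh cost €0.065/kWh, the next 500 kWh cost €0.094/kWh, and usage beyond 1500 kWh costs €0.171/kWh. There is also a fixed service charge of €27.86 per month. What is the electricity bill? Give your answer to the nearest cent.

€438.77

Usage = 116 kWh/day × 28 days = 3248 kWh
First 1000 kWh × €0.065 = €65.00
Next 500 kWh × €0.094 = €47.00
Remaining 1748 kWh × €0.171 = €298.91
Energy charge = €410.91; + service €27.86 = €438.77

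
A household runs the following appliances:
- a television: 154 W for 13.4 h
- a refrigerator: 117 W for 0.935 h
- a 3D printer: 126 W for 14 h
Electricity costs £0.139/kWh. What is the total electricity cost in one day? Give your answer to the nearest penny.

television: 154 W × 13.4 h = 2,064 Wh = 2.064 kWh
refrigerator: 117 W × 0.935 h = 109 Wh = 0.1094 kWh
3D printer: 126 W × 14 h = 1,764 Wh = 1.764 kWh
Total energy = 2.064 + 0.1094 + 1.764 = 3.937 kWh
Cost = 3.937 kWh × £0.139 = £0.55

£0.55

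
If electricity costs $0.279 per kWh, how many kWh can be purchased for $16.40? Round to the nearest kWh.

$16.40 / $0.279 per kWh = 58.78 kWh

59 kWh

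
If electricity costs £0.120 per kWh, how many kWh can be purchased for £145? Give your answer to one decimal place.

£145 / £0.120 per kWh = 1,208 kWh

1208.3 kWh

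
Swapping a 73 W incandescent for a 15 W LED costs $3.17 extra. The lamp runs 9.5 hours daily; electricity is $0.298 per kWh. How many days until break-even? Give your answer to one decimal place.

Power saved = 73 − 15 = 58 W
Daily energy saved = 58 W × 9.5 h = 551 Wh = 0.551 kWh
Daily savings = 0.551 × $0.298 = $0.1642
Payback = $3.17 / $0.1642 per day = 19.31 days

19.3 days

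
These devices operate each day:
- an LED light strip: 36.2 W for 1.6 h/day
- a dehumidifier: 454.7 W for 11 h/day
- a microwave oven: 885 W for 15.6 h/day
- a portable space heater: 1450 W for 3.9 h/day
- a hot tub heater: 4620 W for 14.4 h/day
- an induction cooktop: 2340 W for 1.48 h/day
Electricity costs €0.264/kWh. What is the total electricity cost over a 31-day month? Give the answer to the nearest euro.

LED light strip: 36.2 W × 1.6 h × 31 d = 1,796 Wh = 1.796 kWh
dehumidifier: 454.7 W × 11 h × 31 d = 155,053 Wh = 155.1 kWh
microwave oven: 885 W × 15.6 h × 31 d = 427,986 Wh = 428 kWh
portable space heater: 1450 W × 3.9 h × 31 d = 175,305 Wh = 175.3 kWh
hot tub heater: 4620 W × 14.4 h × 31 d = 2,062,368 Wh = 2,062 kWh
induction cooktop: 2340 W × 1.48 h × 31 d = 107,359 Wh = 107.4 kWh
Total energy = 1.796 + 155.1 + 428 + 175.3 + 2,062 + 107.4 = 2,930 kWh
Cost = 2,930 kWh × €0.264 = €773.48 ≈ €773

€773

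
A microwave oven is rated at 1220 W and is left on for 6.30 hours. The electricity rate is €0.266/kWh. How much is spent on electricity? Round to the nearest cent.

€2.04

Energy = 1220 W × 6.30 h = 7,686 Wh = 7.686 kWh
Cost = 7.686 kWh × €0.266/kWh = €2.04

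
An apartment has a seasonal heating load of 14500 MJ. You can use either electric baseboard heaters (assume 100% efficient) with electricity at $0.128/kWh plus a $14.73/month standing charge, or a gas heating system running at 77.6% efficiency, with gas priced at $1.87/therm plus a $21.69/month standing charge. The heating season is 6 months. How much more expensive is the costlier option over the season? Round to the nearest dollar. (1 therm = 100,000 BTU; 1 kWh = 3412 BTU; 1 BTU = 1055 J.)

Heat load = 14500 MJ = 14,500,000,000 J / 1055 = 13,744,076 BTU
Gas: input = 13,744,076 / 0.776 = 17,711,438 BTU = 177.1 therm → 177.1 × $1.87 = $331.20; + 6 × $21.69 standing = $461.34
Electric: 13,744,076 BTU / 3412 = 4,028 kWh → × $0.128 = $515.60; + 6 × $14.73 standing = $603.98
Difference = |$461.34 − $603.98| = $142.64 ≈ $143

$143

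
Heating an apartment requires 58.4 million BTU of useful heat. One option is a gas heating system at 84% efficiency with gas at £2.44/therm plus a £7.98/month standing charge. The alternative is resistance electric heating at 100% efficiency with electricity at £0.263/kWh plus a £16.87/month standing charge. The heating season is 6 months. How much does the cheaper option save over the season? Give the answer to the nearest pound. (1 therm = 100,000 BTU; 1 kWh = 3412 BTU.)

Heat load = 58.4 × 10⁶ BTU = 58,400,000 BTU
Gas: input = 58,400,000 / 0.84 = 69,523,810 BTU = 695.2 therm → 695.2 × £2.44 = £1,696.38; + 6 × £7.98 standing = £1,744.26
Electric: 58,400,000 BTU / 3412 = 17,120 kWh → × £0.263 = £4,501.52; + 6 × £16.87 standing = £4,602.74
Difference = |£1,744.26 − £4,602.74| = £2,858.48 ≈ £2858

£2858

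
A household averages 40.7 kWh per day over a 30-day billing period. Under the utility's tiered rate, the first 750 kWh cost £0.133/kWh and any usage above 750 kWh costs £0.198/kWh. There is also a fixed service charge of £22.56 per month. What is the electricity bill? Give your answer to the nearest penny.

Usage = 40.7 kWh/day × 30 days = 1221 kWh
First 750 kWh × £0.133 = £99.75
Remaining 471 kWh × £0.198 = £93.26
Energy charge = £193.01; + service £22.56 = £215.57

£215.57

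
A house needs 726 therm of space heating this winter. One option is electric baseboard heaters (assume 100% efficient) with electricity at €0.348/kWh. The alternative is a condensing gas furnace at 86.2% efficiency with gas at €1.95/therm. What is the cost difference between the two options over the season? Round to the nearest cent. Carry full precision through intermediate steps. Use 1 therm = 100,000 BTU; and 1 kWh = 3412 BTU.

€5762.35

Heat load = 726 therm × 100,000 = 72,600,000 BTU
Gas: input = 72,600,000 / 0.862 = 84,222,738 BTU = 842.2 therm → 842.2 × €1.95 = €1,642.34
Electric: 72,600,000 BTU / 3412 = 21,280 kWh → × €0.348 = €7,404.69
Difference = |€1,642.34 − €7,404.69| = €5,762.35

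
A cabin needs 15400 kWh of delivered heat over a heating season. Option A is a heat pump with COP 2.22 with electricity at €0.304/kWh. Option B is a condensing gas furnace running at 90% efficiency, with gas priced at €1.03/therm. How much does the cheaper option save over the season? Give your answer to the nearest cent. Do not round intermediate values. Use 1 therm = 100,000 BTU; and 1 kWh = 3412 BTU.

€1507.48

Heat load = 15400 kWh × 3412 = 52,544,800 BTU
Gas: input = 52,544,800 / 0.90 = 58,383,111 BTU = 583.8 therm → 583.8 × €1.03 = €601.35
Heat pump: 52,544,800 BTU / 3412 = 15,400 kWh heat; / 2.22 = 6,937 kWh in → × €0.304 = €2,108.83
Difference = |€601.35 − €2,108.83| = €1,507.48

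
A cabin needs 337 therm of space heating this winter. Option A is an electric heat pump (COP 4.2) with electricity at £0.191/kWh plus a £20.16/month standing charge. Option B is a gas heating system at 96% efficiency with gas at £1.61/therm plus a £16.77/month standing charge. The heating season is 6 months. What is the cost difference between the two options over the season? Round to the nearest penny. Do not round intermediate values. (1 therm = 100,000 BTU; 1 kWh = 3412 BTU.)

£95.67

Heat load = 337 therm × 100,000 = 33,700,000 BTU
Gas: input = 33,700,000 / 0.960 = 35,104,167 BTU = 351 therm → 351 × £1.61 = £565.18; + 6 × £16.77 standing = £665.80
Heat pump: 33,700,000 BTU / 3412 = 9,877 kWh heat; / 4.2 = 2,352 kWh in → × £0.191 = £449.16; + 6 × £20.16 standing = £570.12
Difference = |£665.80 − £570.12| = £95.67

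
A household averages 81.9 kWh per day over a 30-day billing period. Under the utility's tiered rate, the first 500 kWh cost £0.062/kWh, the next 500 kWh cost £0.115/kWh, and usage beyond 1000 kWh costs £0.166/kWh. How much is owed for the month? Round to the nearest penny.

£330.36

Usage = 81.9 kWh/day × 30 days = 2457 kWh
First 500 kWh × £0.062 = £31.00
Next 500 kWh × £0.115 = £57.50
Remaining 1457 kWh × £0.166 = £241.86
Total = £330.36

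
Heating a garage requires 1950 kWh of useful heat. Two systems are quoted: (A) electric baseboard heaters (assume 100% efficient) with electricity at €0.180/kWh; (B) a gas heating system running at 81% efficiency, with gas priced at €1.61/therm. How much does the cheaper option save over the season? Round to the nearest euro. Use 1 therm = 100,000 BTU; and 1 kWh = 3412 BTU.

€219

Heat load = 1950 kWh × 3412 = 6,653,400 BTU
Gas: input = 6,653,400 / 0.81 = 8,214,074 BTU = 82.14 therm → 82.14 × €1.61 = €132.25
Electric: 6,653,400 BTU / 3412 = 1,950 kWh → × €0.180 = €351.00
Difference = |€132.25 − €351.00| = €218.75 ≈ €219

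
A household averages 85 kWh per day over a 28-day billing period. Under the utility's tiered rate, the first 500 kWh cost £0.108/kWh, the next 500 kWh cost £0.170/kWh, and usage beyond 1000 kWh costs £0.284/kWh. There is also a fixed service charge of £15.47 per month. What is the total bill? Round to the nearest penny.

Usage = 85 kWh/day × 28 days = 2380 kWh
First 500 kWh × £0.108 = £54.00
Next 500 kWh × £0.170 = £85.00
Remaining 1380 kWh × £0.284 = £391.92
Energy charge = £530.92; + service £15.47 = £546.39

£546.39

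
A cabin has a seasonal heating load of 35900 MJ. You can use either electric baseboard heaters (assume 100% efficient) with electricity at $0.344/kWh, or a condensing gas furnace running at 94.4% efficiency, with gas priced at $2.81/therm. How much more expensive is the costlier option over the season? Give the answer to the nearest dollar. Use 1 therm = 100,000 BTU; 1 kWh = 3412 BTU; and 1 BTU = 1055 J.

Heat load = 35900 MJ = 35,900,000,000 J / 1055 = 34,028,436 BTU
Gas: input = 34,028,436 / 0.944 = 36,047,072 BTU = 360.5 therm → 360.5 × $2.81 = $1,012.92
Electric: 34,028,436 BTU / 3412 = 9,973 kWh → × $0.344 = $3,430.77
Difference = |$1,012.92 − $3,430.77| = $2,417.85 ≈ $2418

$2418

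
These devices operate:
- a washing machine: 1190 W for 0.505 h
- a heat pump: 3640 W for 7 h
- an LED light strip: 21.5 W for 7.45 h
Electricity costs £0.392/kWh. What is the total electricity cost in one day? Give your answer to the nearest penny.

£10.29

washing machine: 1190 W × 0.505 h = 601 Wh = 0.601 kWh
heat pump: 3640 W × 7 h = 25,480 Wh = 25.48 kWh
LED light strip: 21.5 W × 7.45 h = 160 Wh = 0.1602 kWh
Total energy = 0.601 + 25.48 + 0.1602 = 26.24 kWh
Cost = 26.24 kWh × £0.392 = £10.29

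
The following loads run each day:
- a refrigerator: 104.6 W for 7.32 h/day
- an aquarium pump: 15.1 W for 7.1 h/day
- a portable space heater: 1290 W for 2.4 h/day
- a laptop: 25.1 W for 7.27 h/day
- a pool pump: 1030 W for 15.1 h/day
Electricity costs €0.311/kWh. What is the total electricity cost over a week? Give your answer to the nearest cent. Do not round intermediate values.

€42.90

refrigerator: 104.6 W × 7.32 h × 7 d = 5,360 Wh = 5.36 kWh
aquarium pump: 15.1 W × 7.1 h × 7 d = 750 Wh = 0.7505 kWh
portable space heater: 1290 W × 2.4 h × 7 d = 21,672 Wh = 21.67 kWh
laptop: 25.1 W × 7.27 h × 7 d = 1,277 Wh = 1.277 kWh
pool pump: 1030 W × 15.1 h × 7 d = 108,871 Wh = 108.9 kWh
Total energy = 5.36 + 0.7505 + 21.67 + 1.277 + 108.9 = 137.9 kWh
Cost = 137.9 kWh × €0.311 = €42.90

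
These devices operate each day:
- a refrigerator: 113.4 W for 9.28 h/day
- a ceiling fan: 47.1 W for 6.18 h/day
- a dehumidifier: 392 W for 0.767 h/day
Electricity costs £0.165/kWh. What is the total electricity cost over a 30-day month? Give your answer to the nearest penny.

refrigerator: 113.4 W × 9.28 h × 30 d = 31,571 Wh = 31.57 kWh
ceiling fan: 47.1 W × 6.18 h × 30 d = 8,732 Wh = 8.732 kWh
dehumidifier: 392 W × 0.767 h × 30 d = 9,020 Wh = 9.02 kWh
Total energy = 31.57 + 8.732 + 9.02 = 49.32 kWh
Cost = 49.32 kWh × £0.165 = £8.14

£8.14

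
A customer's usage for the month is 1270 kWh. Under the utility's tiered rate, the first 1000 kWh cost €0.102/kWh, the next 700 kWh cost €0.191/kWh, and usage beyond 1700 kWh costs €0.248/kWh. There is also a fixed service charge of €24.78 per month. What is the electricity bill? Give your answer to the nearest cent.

First 1000 kWh × €0.102 = €102.00
Next 270 kWh × €0.191 = €51.57
Remaining tier: 0 kWh (not reached)
Energy charge = €153.57; + service €24.78 = €178.35

€178.35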